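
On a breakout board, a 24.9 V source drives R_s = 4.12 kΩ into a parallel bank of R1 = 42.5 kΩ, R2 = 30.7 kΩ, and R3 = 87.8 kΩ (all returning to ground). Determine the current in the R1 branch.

Parallel bank: R_p = 1/(1/42.5 + 1/30.7 + 1/87.8) = 14.82 kΩ.
V_A = 24.9 × 14.82/18.94 = 19.48 V.
I(R1) = V_A / R1 = 19.48/42.5 = 0.4584 mA.

I ≈ 0.458 mA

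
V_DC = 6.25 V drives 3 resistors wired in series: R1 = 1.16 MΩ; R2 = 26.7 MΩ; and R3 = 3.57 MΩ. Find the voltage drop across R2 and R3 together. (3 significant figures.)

V ≈ 6.02 V

Total series resistance ΣR = 1.16 + 26.7 + 3.57 = 31.43 MΩ.
R_{R2..R3} = 26.7 + 3.57 = 30.27 MΩ.
Voltage divider: V = V_DC · (30.27 / 31.43) = 6.25 × 0.9631 = 6.019 V.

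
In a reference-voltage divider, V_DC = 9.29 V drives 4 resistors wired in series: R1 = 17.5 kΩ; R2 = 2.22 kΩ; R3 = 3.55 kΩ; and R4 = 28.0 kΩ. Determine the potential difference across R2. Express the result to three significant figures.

Series total: ΣR = 17.5 + 2.22 + 3.55 + 28.0 = 51.27 kΩ.
V = V_DC · R/ΣR = 9.29 × 0.04330 = 0.4023 V.

V ≈ 0.402 V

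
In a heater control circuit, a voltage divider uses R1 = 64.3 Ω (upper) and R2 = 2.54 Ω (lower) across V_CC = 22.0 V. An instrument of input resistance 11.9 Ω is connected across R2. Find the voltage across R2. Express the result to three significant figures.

V_out ≈ 0.694 V

The load sits in parallel with R2, giving an effective lower resistance R2' = R2·R_L/(R2+R_L) = 2.093 Ω.
Then V_out = V_CC · R2'/(R1 + R2') = 22.0 × 2.093/66.39 = 0.6936 V.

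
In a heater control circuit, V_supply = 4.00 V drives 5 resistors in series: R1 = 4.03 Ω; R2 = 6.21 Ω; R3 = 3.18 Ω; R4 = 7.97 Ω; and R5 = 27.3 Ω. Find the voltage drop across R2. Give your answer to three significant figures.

V ≈ 0.510 V

Series total: ΣR = 4.03 + 6.21 + 3.18 + 7.97 + 27.3 = 48.69 Ω.
V = V_supply · R/ΣR = 4.00 × 0.1275 = 0.5102 V.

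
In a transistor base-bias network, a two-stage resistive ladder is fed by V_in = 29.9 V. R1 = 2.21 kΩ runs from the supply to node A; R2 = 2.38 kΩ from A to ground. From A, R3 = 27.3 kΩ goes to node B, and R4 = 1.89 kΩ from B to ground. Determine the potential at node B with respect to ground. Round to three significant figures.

V_B ≈ 0.966 V

Looking into the second stage from A: R3 + R4 = 29.19 kΩ appears in parallel with R2.
R2 ‖ (R3+R4) = 2.201 kΩ.
First divider: V_A = V_in · 2.201/(2.21 + 2.201) = 14.92 V.
V_B = V_A × 0.06475 = 0.9659 V.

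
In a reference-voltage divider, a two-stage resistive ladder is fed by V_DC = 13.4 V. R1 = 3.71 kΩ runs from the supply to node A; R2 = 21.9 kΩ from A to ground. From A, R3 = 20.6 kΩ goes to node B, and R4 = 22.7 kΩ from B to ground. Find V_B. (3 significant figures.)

Node A sees R2 in parallel with the series input of stage 2, R3 + R4 = 43.30 kΩ.
Effective lower resistance at A: R2 ‖ 43.30 = 14.54 kΩ.
So V_A = 13.4 × 0.7968 = 10.68 V.
Then the unloaded second divider: V_B = V_A × R4/(R3+R4) = 10.68 × 0.5242 = 5.597 V.

V_B ≈ 5.60 V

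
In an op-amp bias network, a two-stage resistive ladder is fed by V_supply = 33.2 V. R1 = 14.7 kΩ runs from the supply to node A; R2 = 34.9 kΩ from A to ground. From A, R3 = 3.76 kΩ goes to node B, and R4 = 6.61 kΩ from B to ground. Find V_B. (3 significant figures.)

Looking into the second stage from A: R3 + R4 = 10.37 kΩ appears in parallel with R2.
Effective lower resistance at A: R2 ‖ 10.37 = 7.995 kΩ.
So V_A = 33.2 × 0.3523 = 11.70 V.
Stage 2 is unloaded, so V_B = V_A · R4/(R3+R4) = 11.70 × 6.61/10.37 = 7.455 V.

V_B ≈ 7.45 V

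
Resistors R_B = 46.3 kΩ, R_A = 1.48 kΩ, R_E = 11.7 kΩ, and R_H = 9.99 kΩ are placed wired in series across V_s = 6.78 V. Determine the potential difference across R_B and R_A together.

V ≈ 4.66 V

ΣR = 46.3 + 1.48 + 11.7 + 9.99 = 69.47 kΩ.
R_{R_B..R_A} = 46.3 + 1.48 = 47.78 kΩ.
V = V_s · R/ΣR = 6.78 × 0.6878 = 4.663 V.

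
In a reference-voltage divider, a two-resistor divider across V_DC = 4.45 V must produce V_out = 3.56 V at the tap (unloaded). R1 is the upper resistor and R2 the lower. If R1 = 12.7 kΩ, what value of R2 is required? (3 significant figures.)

Required fraction k = V_out/V_DC = 0.8000.
So R2 = R1 · V_out/(V_DC − V_out) = 12.7 × 3.56/(4.45 − 3.56) = 12.7 × 4.000 = 50.80 kΩ.

R2 ≈ 50.8 kΩ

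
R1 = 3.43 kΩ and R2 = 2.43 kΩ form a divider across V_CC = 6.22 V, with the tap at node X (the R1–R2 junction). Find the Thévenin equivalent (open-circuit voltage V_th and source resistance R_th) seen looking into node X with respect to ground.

With X open, the divider is unloaded: V_th = 6.22 × 2.43/5.860 = 2.579 V.
Looking into X with the source shorted: R_th = R1·R2/(R1+R2) = 3.430 × 2.43/5.860 = 1.422 kΩ.

V_th ≈ 2.58 V, R_th ≈ 1.42 kΩ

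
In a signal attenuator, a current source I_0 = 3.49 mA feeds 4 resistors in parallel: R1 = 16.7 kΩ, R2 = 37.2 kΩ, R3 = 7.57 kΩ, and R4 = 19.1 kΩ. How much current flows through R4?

Conductances: ΣG = 1/16.7 + 1/37.2 + 1/7.57 + 1/19.1 = 0.2712 (1/kΩ).
R4 takes the fraction G_k/ΣG = 0.05236/0.2712 = 0.1930, so I = 3.49 × 0.1930 = 0.6737 mA.

I ≈ 0.674 mA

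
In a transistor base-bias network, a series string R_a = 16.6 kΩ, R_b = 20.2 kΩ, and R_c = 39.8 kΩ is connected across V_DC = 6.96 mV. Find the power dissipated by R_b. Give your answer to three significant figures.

P ≈ 0.167 nW

The common current is I = 6.96/76.60 = 0.09086 µA.
P = I²R = 0.008256 × 20.2 = 0.1668 nW.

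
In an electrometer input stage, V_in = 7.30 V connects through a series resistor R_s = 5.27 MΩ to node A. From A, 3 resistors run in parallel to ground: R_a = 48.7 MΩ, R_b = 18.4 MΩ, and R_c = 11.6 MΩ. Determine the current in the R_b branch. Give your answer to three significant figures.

I ≈ 0.215 µA

Equivalent of the parallel group: R_p = 6.208 MΩ.
V_A = 7.30 × 6.208/11.48 = 3.948 V.
Branch current I = V_A/R_b = 3.948/18.4 = 0.2146 µA.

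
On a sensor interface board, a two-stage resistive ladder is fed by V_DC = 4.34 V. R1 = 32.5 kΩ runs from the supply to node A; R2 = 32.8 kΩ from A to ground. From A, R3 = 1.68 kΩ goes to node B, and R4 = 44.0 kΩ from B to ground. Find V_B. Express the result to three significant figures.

Node A sees R2 in parallel with the series input of stage 2, R3 + R4 = 45.68 kΩ.
R2 ‖ (R3+R4) = 19.09 kΩ.
V_A = 4.34 × 19.09/(32.5 + 19.09) = 1.606 V.
Then the unloaded second divider: V_B = V_A × R4/(R3+R4) = 1.606 × 0.9632 = 1.547 V.

V_B ≈ 1.55 V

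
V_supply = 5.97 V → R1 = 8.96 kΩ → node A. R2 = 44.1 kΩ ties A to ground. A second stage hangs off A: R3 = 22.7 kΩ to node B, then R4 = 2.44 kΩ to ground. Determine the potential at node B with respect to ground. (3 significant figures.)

The second stage (R3 + R4 = 25.14 kΩ) loads node A in parallel with R2.
Effective lower resistance at A: R2 ‖ 25.14 = 16.01 kΩ.
First divider: V_A = V_supply · 16.01/(8.96 + 16.01) = 3.828 V.
Then the unloaded second divider: V_B = V_A × R4/(R3+R4) = 3.828 × 0.09706 = 0.3715 V.

V_B ≈ 0.372 V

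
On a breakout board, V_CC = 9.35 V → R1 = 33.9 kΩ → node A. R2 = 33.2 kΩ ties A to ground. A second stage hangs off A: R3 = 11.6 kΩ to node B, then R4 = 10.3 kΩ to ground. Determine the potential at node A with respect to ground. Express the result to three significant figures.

Looking into the second stage from A: R3 + R4 = 21.90 kΩ appears in parallel with R2.
R2 ‖ (R3+R4) = 13.20 kΩ.
First divider: V_A = V_CC · 13.20/(33.9 + 13.20) = 2.620 V.

V_A ≈ 2.62 V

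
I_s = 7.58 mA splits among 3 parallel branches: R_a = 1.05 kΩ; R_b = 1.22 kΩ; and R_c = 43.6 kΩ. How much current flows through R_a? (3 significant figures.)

ΣG = 1/1.05 + 1/1.22 + 1/43.6 = 1.795.
Current divider: I(R_a) = I_s · G_k/ΣG = 7.58 × (0.9524/1.795) = 7.58 × 0.5306 = 4.022 mA.

I ≈ 4.02 mA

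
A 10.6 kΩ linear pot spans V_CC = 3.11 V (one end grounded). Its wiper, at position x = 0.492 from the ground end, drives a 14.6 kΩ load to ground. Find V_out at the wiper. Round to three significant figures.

The pot divides into 5.385 kΩ above the wiper and 5.215 kΩ below.
Lower segment in parallel with the load: 5.215 ‖ 14.6 = 3.843 kΩ.
V_out = 3.11 × 3.843/(5.385 + 3.843) = 1.295 V.

V_out ≈ 1.30 V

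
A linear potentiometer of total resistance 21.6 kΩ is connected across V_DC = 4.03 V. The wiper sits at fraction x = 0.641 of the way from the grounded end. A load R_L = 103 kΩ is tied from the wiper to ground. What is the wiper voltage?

The pot divides into 7.754 kΩ above the wiper and 13.85 kΩ below.
Lower segment in parallel with the load: 13.85 ‖ 103 = 12.20 kΩ.
Loaded-divider output: V_out = 4.03 × 0.6115 = 2.464 V.

V_out ≈ 2.46 V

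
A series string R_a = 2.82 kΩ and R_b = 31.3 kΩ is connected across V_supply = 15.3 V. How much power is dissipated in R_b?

P ≈ 6.29 mW

Series current I = V_supply/ΣR = 15.3/34.12 = 0.4484 mA.
P = I²R = 0.2011 × 31.3 = 6.294 mW.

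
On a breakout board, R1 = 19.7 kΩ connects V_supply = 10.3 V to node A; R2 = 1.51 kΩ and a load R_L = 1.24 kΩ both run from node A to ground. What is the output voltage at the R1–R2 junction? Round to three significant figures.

V_out ≈ 0.344 V

First combine the lower leg with the load: R2 ‖ R_L = 0.6809 kΩ.
Now apply the divider: V_out = 10.3 × 0.03341 = 0.3441 V.
(Unloaded it would be 0.733 V; the load pulls it down.)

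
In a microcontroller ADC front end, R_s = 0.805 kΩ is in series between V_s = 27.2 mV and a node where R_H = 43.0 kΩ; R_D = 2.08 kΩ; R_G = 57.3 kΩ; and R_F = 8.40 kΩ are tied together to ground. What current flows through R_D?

I ≈ 8.63 µA

Combine the parallel branches: R_p = (1/43.0 + 1/2.08 + 1/57.3 + 1/8.40)⁻¹ = 1.561 kΩ.
Node voltage V_A = V_s · R_p/(R_s + R_p) = 27.2 × 0.6598 = 17.95 mV.
Branch current I = V_A/R_D = 17.95/2.08 = 8.628 µA.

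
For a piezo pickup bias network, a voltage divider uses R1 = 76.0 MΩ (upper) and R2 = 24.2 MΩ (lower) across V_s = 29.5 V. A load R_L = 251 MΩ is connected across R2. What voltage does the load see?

V_out ≈ 6.64 V

First combine the lower leg with the load: R2 ‖ R_L = 22.07 MΩ.
Now apply the divider: V_out = 29.5 × 0.2251 = 6.639 V.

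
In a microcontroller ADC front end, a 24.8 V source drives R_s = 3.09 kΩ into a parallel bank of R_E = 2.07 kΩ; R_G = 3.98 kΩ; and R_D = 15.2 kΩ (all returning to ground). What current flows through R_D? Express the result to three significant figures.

Combine the parallel branches: R_p = (1/2.07 + 1/3.98 + 1/15.2)⁻¹ = 1.250 kΩ.
V_A by voltage divider: V_A = 24.8 × 1.250/(3.09 + 1.250) = 7.142 V.
Branch current I = V_A/R_D = 7.142/15.2 = 0.4699 mA.

I ≈ 0.470 mA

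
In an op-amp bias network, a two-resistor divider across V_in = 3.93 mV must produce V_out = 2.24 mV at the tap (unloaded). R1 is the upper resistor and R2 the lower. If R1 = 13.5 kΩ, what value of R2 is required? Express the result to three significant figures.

R2 ≈ 17.9 kΩ

The divider ratio is R2/(R1+R2) = 2.24/3.93 = 0.5700.
R2 = R1 · 0.5700/(1 − 0.5700) = 17.89 kΩ.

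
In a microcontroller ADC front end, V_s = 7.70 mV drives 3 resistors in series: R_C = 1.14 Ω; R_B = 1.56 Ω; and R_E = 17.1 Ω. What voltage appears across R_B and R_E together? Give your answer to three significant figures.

V ≈ 7.26 mV

Series total: ΣR = 1.14 + 1.56 + 17.1 = 19.80 Ω.
R_{R_B..R_E} = 1.56 + 17.1 = 18.66 Ω.
V = V_s · R/ΣR = 7.70 × 0.9424 = 7.257 mV.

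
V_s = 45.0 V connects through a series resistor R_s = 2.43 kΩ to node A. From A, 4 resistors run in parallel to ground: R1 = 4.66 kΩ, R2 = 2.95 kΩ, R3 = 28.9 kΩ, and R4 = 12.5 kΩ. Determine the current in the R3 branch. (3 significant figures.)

I ≈ 0.593 mA

Combine the parallel branches: R_p = (1/4.66 + 1/2.95 + 1/28.9 + 1/12.5)⁻¹ = 1.497 kΩ.
V_A by voltage divider: V_A = 45.0 × 1.497/(2.43 + 1.497) = 17.15 V.
Branch current I = V_A/R3 = 17.15/28.9 = 0.5935 mA.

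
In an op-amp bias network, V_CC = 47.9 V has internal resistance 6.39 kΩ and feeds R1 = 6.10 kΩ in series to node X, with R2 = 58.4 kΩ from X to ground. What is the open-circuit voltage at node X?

R1' = 6.39 + 6.10 = 12.49 kΩ (source resistance + R1).
V_th is the unloaded tap voltage: V_CC · R2/(R1'+R2) = 47.9 × 0.8238 = 39.46 V.

V_th ≈ 39.5 V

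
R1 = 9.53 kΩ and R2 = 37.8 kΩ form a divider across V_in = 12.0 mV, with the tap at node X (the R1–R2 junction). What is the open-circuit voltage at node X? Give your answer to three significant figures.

With X open, the divider is unloaded: V_th = 12.0 × 37.8/47.33 = 9.584 mV.

V_th ≈ 9.58 mV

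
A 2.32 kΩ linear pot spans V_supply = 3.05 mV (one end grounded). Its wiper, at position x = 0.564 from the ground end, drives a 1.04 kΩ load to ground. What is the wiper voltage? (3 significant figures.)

Split the track: R_lower = x·R_p = 1.308 kΩ, R_upper = (1−x)·R_p = 1.012 kΩ.
R_L loads the lower segment: effective lower R = 0.5794 kΩ.
V_out = 3.05 × 0.5794/(1.012 + 0.5794) = 1.111 mV.

V_out ≈ 1.11 mV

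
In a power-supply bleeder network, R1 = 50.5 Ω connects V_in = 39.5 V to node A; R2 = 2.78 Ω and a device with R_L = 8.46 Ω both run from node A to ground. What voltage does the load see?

R2 ‖ R_L = (2.78 × 8.46)/(2.78 + 8.46) = 2.092 Ω.
Now apply the divider: V_out = 39.5 × 0.03979 = 1.572 V.
(Unloaded it would be 2.06 V; the load pulls it down.)

V_out ≈ 1.57 V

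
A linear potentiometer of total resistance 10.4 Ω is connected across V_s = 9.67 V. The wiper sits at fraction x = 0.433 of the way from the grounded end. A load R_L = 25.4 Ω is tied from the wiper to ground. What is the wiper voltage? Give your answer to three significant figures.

V_out ≈ 3.80 V

The pot divides into 5.897 Ω above the wiper and 4.503 Ω below.
Lower segment in parallel with the load: 4.503 ‖ 25.4 = 3.825 Ω.
Then V_out = V_s · 3.825/(5.897 + 3.825) = 3.805 V.
(Unloaded: V_out = x·V_s = 4.19 V.)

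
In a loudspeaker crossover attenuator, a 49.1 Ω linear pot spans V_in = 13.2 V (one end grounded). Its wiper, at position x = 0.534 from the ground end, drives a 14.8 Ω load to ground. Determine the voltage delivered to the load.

Lower segment x·R_p = 26.22 Ω; upper segment (1−x)·R_p = 22.88 Ω.
(x·R_p) ‖ R_L = 9.460 Ω.
V_out = 13.2 × 9.460/(22.88 + 9.460) = 3.861 V.
(Unloaded: V_out = x·V_in = 7.05 V.)

V_out ≈ 3.86 V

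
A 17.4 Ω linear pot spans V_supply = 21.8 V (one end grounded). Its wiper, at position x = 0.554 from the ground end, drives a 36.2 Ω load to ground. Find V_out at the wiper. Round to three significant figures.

V_out ≈ 10.8 V

Split the track: R_lower = x·R_p = 9.640 Ω, R_upper = (1−x)·R_p = 7.760 Ω.
Lower segment in parallel with the load: 9.640 ‖ 36.2 = 7.612 Ω.
Loaded-divider output: V_out = 21.8 × 0.4952 = 10.80 V.
(Unloaded: V_out = x·V_supply = 12.1 V.)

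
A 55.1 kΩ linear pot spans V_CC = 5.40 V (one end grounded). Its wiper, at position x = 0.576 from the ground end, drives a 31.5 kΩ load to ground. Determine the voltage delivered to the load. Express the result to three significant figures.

V_out ≈ 2.18 V

Split the track: R_lower = x·R_p = 31.74 kΩ, R_upper = (1−x)·R_p = 23.36 kΩ.
(x·R_p) ‖ R_L = 15.81 kΩ.
Then V_out = V_CC · 15.81/(23.36 + 15.81) = 2.179 V.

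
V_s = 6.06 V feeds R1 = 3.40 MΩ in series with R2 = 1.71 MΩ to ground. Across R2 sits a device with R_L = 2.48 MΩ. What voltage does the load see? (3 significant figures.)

First combine the lower leg with the load: R2 ‖ R_L = 1.012 MΩ.
Voltage divider with the loaded lower leg: V_out = 6.06 × 1.012/(3.40 + 1.012) = 6.06 × 0.2294 = 1.390 V.
(Unloaded it would be 2.03 V; the load pulls it down.)

V_out ≈ 1.39 V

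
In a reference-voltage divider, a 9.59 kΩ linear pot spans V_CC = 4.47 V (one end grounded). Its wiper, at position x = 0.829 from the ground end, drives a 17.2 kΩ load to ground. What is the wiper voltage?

V_out ≈ 3.43 V

The pot divides into 1.640 kΩ above the wiper and 7.950 kΩ below.
R_L loads the lower segment: effective lower R = 5.437 kΩ.
Loaded-divider output: V_out = 4.47 × 0.7683 = 3.434 V.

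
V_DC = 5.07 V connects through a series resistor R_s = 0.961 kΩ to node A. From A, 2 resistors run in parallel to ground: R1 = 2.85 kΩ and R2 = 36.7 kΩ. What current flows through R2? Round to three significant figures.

I ≈ 0.101 mA

Equivalent of the parallel group: R_p = 2.645 kΩ.
V_A by voltage divider: V_A = 5.07 × 2.645/(0.961 + 2.645) = 3.719 V.
I(R2) = V_A / R2 = 3.719/36.7 = 0.1013 mA.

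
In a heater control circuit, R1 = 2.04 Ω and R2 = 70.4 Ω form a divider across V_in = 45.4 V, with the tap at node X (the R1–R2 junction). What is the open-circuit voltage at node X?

V_th is the unloaded tap voltage: V_in · R2/(R1+R2) = 45.4 × 0.9718 = 44.12 V.

V_th ≈ 44.1 V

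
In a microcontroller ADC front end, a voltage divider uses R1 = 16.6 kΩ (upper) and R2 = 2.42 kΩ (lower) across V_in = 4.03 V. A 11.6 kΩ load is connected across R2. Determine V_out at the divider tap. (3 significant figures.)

First combine the lower leg with the load: R2 ‖ R_L = 2.002 kΩ.
Now apply the divider: V_out = 4.03 × 0.1076 = 0.4338 V.

V_out ≈ 0.434 V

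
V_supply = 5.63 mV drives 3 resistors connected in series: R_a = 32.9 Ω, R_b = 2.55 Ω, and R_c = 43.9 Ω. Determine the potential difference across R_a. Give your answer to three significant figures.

V ≈ 2.33 mV

Total series resistance ΣR = 32.9 + 2.55 + 43.9 = 79.35 Ω.
Voltage divider: V = V_supply · (32.90 / 79.35) = 5.63 × 0.4146 = 2.334 mV.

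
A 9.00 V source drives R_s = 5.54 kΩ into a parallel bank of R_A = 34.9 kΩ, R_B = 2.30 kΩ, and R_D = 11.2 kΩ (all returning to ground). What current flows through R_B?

Equivalent of the parallel group: R_p = 1.809 kΩ.
V_A by voltage divider: V_A = 9.00 × 1.809/(5.54 + 1.809) = 2.216 V.
I(R_B) = V_A / R_B = 2.216/2.30 = 0.9633 mA.
(Equivalently: I_total = 1.225 mA, then current-divider fraction G_k/ΣG = 0.7866.)

I ≈ 0.963 mA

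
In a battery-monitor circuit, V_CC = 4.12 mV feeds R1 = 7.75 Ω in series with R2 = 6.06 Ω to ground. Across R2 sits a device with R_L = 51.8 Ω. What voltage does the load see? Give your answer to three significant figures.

V_out ≈ 1.70 mV

R2 ‖ R_L = (6.06 × 51.8)/(6.06 + 51.8) = 5.425 Ω.
Voltage divider with the loaded lower leg: V_out = 4.12 × 5.425/(7.75 + 5.425) = 4.12 × 0.4118 = 1.697 mV.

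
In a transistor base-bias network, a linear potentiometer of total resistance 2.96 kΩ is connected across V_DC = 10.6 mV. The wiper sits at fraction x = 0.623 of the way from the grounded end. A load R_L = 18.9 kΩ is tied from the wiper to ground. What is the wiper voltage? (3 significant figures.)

The pot divides into 1.116 kΩ above the wiper and 1.844 kΩ below.
Lower segment in parallel with the load: 1.844 ‖ 18.9 = 1.680 kΩ.
Loaded-divider output: V_out = 10.6 × 0.6009 = 6.370 mV.

V_out ≈ 6.37 mV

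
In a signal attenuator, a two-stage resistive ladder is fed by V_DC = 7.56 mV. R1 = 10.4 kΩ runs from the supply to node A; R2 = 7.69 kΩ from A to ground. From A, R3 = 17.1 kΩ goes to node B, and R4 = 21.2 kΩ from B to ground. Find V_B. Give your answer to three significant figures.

V_B ≈ 1.59 mV

Node A sees R2 in parallel with the series input of stage 2, R3 + R4 = 38.30 kΩ.
Effective lower resistance at A: R2 ‖ 38.30 = 6.404 kΩ.
First divider: V_A = V_DC · 6.404/(10.4 + 6.404) = 2.881 mV.
Stage 2 is unloaded, so V_B = V_A · R4/(R3+R4) = 2.881 × 21.2/38.30 = 1.595 mV.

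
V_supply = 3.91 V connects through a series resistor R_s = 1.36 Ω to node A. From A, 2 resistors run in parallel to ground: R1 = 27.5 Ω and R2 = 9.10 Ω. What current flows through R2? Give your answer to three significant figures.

I ≈ 0.358 A

Combine the parallel branches: R_p = (1/27.5 + 1/9.10)⁻¹ = 6.837 Ω.
V_A = 3.91 × 6.837/8.197 = 3.261 V.
I(R2) = V_A / R2 = 3.261/9.10 = 0.3584 A.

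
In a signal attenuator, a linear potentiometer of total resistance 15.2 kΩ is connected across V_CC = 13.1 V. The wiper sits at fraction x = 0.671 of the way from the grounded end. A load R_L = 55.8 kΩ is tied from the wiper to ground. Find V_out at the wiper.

V_out ≈ 8.29 V

The pot divides into 5.001 kΩ above the wiper and 10.20 kΩ below.
(x·R_p) ‖ R_L = 8.623 kΩ.
Loaded-divider output: V_out = 13.1 × 0.6329 = 8.291 V.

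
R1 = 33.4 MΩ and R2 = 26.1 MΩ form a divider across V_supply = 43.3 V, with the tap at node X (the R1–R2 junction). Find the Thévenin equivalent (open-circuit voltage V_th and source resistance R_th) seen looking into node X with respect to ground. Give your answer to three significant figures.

V_th is the unloaded tap voltage: V_supply · R2/(R1+R2) = 43.3 × 0.4387 = 18.99 V.
Zeroing V_supply shorts the top of R1 to ground, so R_th = R1 ‖ R2 = 14.65 MΩ.

V_th ≈ 19.0 V, R_th ≈ 14.7 MΩ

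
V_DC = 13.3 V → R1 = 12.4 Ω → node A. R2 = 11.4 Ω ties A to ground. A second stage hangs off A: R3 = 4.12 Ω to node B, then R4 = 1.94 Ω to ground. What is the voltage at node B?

Looking into the second stage from A: R3 + R4 = 6.060 Ω appears in parallel with R2.
R2 ‖ (R3+R4) = 3.957 Ω.
First divider: V_A = V_DC · 3.957/(12.4 + 3.957) = 3.217 V.
Then the unloaded second divider: V_B = V_A × R4/(R3+R4) = 3.217 × 0.3201 = 1.030 V.

V_B ≈ 1.03 V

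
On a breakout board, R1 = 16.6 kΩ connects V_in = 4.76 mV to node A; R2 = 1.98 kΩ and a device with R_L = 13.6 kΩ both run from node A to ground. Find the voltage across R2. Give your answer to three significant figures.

The load sits in parallel with R2, giving an effective lower resistance R2' = R2·R_L/(R2+R_L) = 1.728 kΩ.
Voltage divider with the loaded lower leg: V_out = 4.76 × 1.728/(16.6 + 1.728) = 4.76 × 0.09430 = 0.4489 mV.
(Unloaded it would be 0.507 mV; the load pulls it down.)

V_out ≈ 0.449 mV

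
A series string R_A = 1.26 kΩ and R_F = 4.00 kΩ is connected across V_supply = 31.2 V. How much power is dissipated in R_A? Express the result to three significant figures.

ΣR = 5.260 kΩ → I = 31.2/5.260 = 5.932 mA.
P(R_A) = I²·R_A = (5.932)² × 1.26 = 44.33 mW.

P ≈ 44.3 mW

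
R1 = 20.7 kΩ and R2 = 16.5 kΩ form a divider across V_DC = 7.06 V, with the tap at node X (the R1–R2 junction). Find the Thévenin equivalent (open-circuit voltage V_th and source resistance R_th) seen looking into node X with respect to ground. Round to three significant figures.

V_th ≈ 3.13 V, R_th ≈ 9.18 kΩ

With X open, the divider is unloaded: V_th = 7.06 × 16.5/37.20 = 3.131 V.
Zeroing V_DC shorts the top of R1 to ground, so R_th = R1 ‖ R2 = 9.181 kΩ.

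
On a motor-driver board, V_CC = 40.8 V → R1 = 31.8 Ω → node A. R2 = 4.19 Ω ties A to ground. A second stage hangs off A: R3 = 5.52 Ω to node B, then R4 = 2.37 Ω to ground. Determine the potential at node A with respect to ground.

V_A ≈ 3.23 V

The second stage (R3 + R4 = 7.890 Ω) loads node A in parallel with R2.
Effective lower resistance at A: R2 ‖ 7.890 = 2.737 Ω.
First divider: V_A = V_CC · 2.737/(31.8 + 2.737) = 3.233 V.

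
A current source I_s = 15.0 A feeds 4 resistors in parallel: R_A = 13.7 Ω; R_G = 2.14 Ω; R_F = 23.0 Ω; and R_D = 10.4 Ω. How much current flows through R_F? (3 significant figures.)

I ≈ 0.959 A

ΣG = 1/13.7 + 1/2.14 + 1/23.0 + 1/10.4 = 0.6799.
Current divider: I(R_F) = I_s · G_k/ΣG = 15.0 × (0.04348/0.6799) = 15.0 × 0.06395 = 0.9592 A.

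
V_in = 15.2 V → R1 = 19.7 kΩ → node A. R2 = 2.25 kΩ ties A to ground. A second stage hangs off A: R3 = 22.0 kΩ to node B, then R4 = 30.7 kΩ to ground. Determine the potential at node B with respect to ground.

V_B ≈ 0.874 V

The second stage (R3 + R4 = 52.70 kΩ) loads node A in parallel with R2.
R2 ‖ (R3+R4) = 2.158 kΩ.
First divider: V_A = V_in · 2.158/(19.7 + 2.158) = 1.501 V.
Stage 2 is unloaded, so V_B = V_A · R4/(R3+R4) = 1.501 × 30.7/52.70 = 0.8742 V.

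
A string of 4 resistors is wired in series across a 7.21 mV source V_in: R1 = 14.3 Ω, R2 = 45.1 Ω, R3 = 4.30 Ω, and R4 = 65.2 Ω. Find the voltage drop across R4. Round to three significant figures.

V ≈ 3.65 mV

Total series resistance ΣR = 14.3 + 45.1 + 4.30 + 65.2 = 128.9 Ω.
By the voltage-divider rule, V = 7.21 × 65.20/128.9 = 3.647 mV.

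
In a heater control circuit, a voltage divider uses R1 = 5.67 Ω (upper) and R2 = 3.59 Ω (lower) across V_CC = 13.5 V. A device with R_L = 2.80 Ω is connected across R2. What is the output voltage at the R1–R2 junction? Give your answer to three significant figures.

V_out ≈ 2.93 V

R2 ‖ R_L = (3.59 × 2.80)/(3.59 + 2.80) = 1.573 Ω.
Then V_out = V_CC · R2'/(R1 + R2') = 13.5 × 1.573/7.243 = 2.932 V.
(Unloaded it would be 5.23 V; the load pulls it down.)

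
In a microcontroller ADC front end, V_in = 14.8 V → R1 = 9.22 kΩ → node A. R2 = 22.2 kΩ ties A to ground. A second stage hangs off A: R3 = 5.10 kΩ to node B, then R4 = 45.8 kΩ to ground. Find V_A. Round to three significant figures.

Looking into the second stage from A: R3 + R4 = 50.90 kΩ appears in parallel with R2.
R2 ‖ (R3+R4) = 15.46 kΩ.
V_A = 14.8 × 15.46/(9.22 + 15.46) = 9.271 V.

V_A ≈ 9.27 V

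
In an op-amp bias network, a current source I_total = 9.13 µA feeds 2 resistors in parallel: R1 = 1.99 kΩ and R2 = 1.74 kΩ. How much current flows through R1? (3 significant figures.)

With just two branches, the current splits inversely with resistance.
So I = 9.13 × 1.74/3.730 = 4.259 µA.

I ≈ 4.26 µA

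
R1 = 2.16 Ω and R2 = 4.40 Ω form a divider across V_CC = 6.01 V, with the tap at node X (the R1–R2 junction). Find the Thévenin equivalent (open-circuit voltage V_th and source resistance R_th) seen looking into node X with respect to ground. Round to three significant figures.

V_th ≈ 4.03 V, R_th ≈ 1.45 Ω

Open-circuit (no load on X): V_th = V_CC · R2/(R1 + R2) = 6.01 × 4.40/(2.160 + 4.40) = 4.031 V.
Looking into X with the source shorted: R_th = R1·R2/(R1+R2) = 2.160 × 4.40/6.560 = 1.449 Ω.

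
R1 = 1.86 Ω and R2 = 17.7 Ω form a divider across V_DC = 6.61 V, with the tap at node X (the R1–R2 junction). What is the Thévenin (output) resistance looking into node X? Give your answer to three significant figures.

R_th ≈ 1.68 Ω

Looking into X with the source shorted: R_th = R1·R2/(R1+R2) = 1.860 × 17.7/19.56 = 1.683 Ω.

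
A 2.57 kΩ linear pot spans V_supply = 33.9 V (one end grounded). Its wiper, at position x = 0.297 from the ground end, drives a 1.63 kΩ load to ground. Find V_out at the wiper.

The pot divides into 1.807 kΩ above the wiper and 0.7633 kΩ below.
Lower segment in parallel with the load: 0.7633 ‖ 1.63 = 0.5199 kΩ.
V_out = 33.9 × 0.5199/(1.807 + 0.5199) = 7.575 V.

V_out ≈ 7.57 V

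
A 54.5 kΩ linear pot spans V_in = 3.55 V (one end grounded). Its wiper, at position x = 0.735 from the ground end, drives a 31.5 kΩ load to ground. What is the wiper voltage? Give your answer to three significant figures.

The pot divides into 14.44 kΩ above the wiper and 40.06 kΩ below.
R_L loads the lower segment: effective lower R = 17.63 kΩ.
Loaded-divider output: V_out = 3.55 × 0.5497 = 1.952 V.

V_out ≈ 1.95 V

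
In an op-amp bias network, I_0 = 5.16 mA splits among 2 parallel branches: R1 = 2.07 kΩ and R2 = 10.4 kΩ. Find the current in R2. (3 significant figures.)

I ≈ 0.857 mA

For two parallel branches, I_k = I_0 · (other R)/(sum of R).
So I = 5.16 × 2.07/12.47 = 0.8566 mA.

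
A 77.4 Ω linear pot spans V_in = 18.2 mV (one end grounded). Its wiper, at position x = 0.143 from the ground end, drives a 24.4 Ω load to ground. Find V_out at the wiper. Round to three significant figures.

V_out ≈ 1.87 mV

Split the track: R_lower = x·R_p = 11.07 Ω, R_upper = (1−x)·R_p = 66.33 Ω.
(x·R_p) ‖ R_L = 7.614 Ω.
V_out = 18.2 × 7.614/(66.33 + 7.614) = 1.874 mV.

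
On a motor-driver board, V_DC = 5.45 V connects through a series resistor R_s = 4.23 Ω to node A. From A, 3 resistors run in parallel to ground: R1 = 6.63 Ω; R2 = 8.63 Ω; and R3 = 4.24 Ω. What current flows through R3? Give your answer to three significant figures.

Equivalent of the parallel group: R_p = 1.990 Ω.
V_A = 5.45 × 1.990/6.220 = 1.744 V.
Branch current I = V_A/R3 = 1.744/4.24 = 0.4112 A.

I ≈ 0.411 A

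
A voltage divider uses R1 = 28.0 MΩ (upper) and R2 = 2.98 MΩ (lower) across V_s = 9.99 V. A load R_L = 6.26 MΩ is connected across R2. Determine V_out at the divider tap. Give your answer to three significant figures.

V_out ≈ 0.672 V

First combine the lower leg with the load: R2 ‖ R_L = 2.019 MΩ.
Voltage divider with the loaded lower leg: V_out = 9.99 × 2.019/(28.0 + 2.019) = 9.99 × 0.06725 = 0.6719 V.
(Unloaded it would be 0.961 V; the load pulls it down.)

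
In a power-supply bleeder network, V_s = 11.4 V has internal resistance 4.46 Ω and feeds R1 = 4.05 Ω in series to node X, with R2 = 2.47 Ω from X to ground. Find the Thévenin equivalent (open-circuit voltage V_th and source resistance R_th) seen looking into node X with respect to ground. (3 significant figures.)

R1' = 4.46 + 4.05 = 8.510 Ω (source resistance + R1).
V_th is the unloaded tap voltage: V_s · R2/(R1'+R2) = 11.4 × 0.2250 = 2.564 V.
Looking into X with the source shorted: R_th = R1'·R2/(R1'+R2) = 8.510 × 2.47/10.98 = 1.914 Ω.

V_th ≈ 2.56 V, R_th ≈ 1.91 Ω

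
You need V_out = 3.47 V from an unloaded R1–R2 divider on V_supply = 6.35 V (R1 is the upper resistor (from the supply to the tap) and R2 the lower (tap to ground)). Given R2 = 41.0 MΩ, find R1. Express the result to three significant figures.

The divider ratio is R2/(R1+R2) = 3.47/6.35 = 0.5465.
R1 = R2·(1/k − 1) = 41.0 × 0.8300 = 34.03 MΩ.

R1 ≈ 34.0 MΩ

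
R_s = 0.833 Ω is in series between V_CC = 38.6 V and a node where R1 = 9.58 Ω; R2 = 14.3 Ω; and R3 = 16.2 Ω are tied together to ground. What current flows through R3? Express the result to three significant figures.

I ≈ 1.99 A

Equivalent of the parallel group: R_p = 4.237 Ω.
Node voltage V_A = V_CC · R_p/(R_s + R_p) = 38.6 × 0.8357 = 32.26 V.
I(R3) = V_A / R3 = 32.26/16.2 = 1.991 A.
(Equivalently: I_total = 7.614 A, then current-divider fraction G_k/ΣG = 0.2615.)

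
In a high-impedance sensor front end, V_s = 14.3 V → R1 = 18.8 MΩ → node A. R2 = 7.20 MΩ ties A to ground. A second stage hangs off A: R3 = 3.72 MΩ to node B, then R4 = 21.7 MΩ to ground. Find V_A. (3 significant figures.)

Looking into the second stage from A: R3 + R4 = 25.42 MΩ appears in parallel with R2.
Effective lower resistance at A: R2 ‖ 25.42 = 5.611 MΩ.
First divider: V_A = V_s · 5.611/(18.8 + 5.611) = 3.287 V.

V_A ≈ 3.29 V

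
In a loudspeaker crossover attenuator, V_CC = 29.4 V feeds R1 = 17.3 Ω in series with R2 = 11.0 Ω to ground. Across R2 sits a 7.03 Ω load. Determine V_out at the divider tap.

V_out ≈ 5.84 V

First combine the lower leg with the load: R2 ‖ R_L = 4.289 Ω.
Voltage divider with the loaded lower leg: V_out = 29.4 × 4.289/(17.3 + 4.289) = 29.4 × 0.1987 = 5.841 V.
(Unloaded it would be 11.4 V; the load pulls it down.)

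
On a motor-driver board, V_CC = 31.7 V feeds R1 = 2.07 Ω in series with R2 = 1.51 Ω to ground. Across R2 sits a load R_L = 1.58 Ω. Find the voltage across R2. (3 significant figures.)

V_out ≈ 8.61 V

R2 ‖ R_L = (1.51 × 1.58)/(1.51 + 1.58) = 0.7721 Ω.
Voltage divider with the loaded lower leg: V_out = 31.7 × 0.7721/(2.07 + 0.7721) = 31.7 × 0.2717 = 8.612 V.
(Unloaded it would be 13.4 V; the load pulls it down.)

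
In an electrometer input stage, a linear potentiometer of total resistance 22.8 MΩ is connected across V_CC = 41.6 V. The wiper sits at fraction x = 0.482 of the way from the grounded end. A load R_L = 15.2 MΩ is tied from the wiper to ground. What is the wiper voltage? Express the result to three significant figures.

V_out ≈ 14.6 V

The pot divides into 11.81 MΩ above the wiper and 10.99 MΩ below.
R_L loads the lower segment: effective lower R = 6.378 MΩ.
Loaded-divider output: V_out = 41.6 × 0.3507 = 14.59 V.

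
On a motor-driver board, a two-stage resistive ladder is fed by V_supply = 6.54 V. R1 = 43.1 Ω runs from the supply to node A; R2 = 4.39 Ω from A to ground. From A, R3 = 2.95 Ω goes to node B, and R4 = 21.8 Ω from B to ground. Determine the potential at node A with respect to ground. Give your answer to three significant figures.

V_A ≈ 0.521 V

Looking into the second stage from A: R3 + R4 = 24.75 Ω appears in parallel with R2.
Effective lower resistance at A: R2 ‖ 24.75 = 3.729 Ω.
First divider: V_A = V_supply · 3.729/(43.1 + 3.729) = 0.5207 V.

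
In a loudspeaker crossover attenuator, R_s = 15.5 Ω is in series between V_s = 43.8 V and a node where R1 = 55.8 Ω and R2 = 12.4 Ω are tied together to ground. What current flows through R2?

I ≈ 1.40 A

Equivalent of the parallel group: R_p = 10.15 Ω.
V_A by voltage divider: V_A = 43.8 × 10.15/(15.5 + 10.15) = 17.33 V.
I(R2) = V_A / R2 = 17.33/12.4 = 1.397 A.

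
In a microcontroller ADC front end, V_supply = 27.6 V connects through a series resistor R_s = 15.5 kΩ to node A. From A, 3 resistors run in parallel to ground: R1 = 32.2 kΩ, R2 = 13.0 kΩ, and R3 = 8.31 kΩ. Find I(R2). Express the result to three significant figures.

I ≈ 0.468 mA

Parallel bank: R_p = 1/(1/32.2 + 1/13.0 + 1/8.31) = 4.380 kΩ.
V_A = 27.6 × 4.380/19.88 = 6.081 V.
I(R2) = V_A / R2 = 6.081/13.0 = 0.4678 mA.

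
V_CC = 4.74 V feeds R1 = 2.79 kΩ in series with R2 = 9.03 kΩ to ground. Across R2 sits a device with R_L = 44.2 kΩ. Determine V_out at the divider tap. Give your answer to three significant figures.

First combine the lower leg with the load: R2 ‖ R_L = 7.498 kΩ.
Now apply the divider: V_out = 4.74 × 0.7288 = 3.455 V.

V_out ≈ 3.45 V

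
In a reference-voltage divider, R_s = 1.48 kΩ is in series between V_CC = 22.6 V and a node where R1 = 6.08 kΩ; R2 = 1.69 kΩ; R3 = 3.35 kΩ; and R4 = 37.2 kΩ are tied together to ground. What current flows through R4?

Combine the parallel branches: R_p = (1/6.08 + 1/1.69 + 1/3.35 + 1/37.2)⁻¹ = 0.9246 kΩ.
Node voltage V_A = V_CC · R_p/(R_s + R_p) = 22.6 × 0.3845 = 8.690 V.
I(R4) = V_A / R4 = 8.690/37.2 = 0.2336 mA.
(Check via current divider: I_total = 9.399 mA; share G_k/ΣG = 0.02485 → same result.)

I ≈ 0.234 mA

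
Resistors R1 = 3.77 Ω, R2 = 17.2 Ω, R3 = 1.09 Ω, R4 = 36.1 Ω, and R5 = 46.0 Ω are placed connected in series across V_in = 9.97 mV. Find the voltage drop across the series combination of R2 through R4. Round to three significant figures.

V ≈ 5.21 mV

Total series resistance ΣR = 3.77 + 17.2 + 1.09 + 36.1 + 46.0 = 104.2 Ω.
R_{R2..R4} = 17.2 + 1.09 + 36.1 = 54.39 Ω.
V = V_in · R/ΣR = 9.97 × 0.5222 = 5.206 mV.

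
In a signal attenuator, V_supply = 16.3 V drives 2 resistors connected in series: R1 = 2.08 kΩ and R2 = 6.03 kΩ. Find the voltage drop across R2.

V ≈ 12.1 V

Total series resistance ΣR = 2.08 + 6.03 = 8.110 kΩ.
By the voltage-divider rule, V = 16.3 × 6.030/8.110 = 12.12 V.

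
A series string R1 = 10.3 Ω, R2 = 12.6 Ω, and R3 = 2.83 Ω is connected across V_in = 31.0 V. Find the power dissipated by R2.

Series current I = V_in/ΣR = 31.0/25.73 = 1.205 A.
P = I²R = 1.452 × 12.6 = 18.29 W.

P ≈ 18.3 W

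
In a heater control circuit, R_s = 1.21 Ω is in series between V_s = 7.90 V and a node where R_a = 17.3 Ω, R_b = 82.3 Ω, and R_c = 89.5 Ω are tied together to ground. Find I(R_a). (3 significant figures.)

Equivalent of the parallel group: R_p = 12.33 Ω.
V_A = 7.90 × 12.33/13.54 = 7.194 V.
Branch current I = V_A/R_a = 7.194/17.3 = 0.4158 A.

I ≈ 0.416 A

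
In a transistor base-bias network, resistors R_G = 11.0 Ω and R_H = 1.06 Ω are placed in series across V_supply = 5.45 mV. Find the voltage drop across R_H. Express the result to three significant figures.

Total series resistance ΣR = 11.0 + 1.06 = 12.06 Ω.
V = V_supply · R/ΣR = 5.45 × 0.08789 = 0.4790 mV.

V ≈ 0.479 mV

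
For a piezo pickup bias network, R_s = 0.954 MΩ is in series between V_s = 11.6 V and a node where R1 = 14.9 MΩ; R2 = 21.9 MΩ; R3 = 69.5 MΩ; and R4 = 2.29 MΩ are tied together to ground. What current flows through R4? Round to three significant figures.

I ≈ 3.29 µA

Equivalent of the parallel group: R_p = 1.774 MΩ.
V_A by voltage divider: V_A = 11.6 × 1.774/(0.954 + 1.774) = 7.543 V.
Branch current I = V_A/R4 = 7.543/2.29 = 3.294 µA.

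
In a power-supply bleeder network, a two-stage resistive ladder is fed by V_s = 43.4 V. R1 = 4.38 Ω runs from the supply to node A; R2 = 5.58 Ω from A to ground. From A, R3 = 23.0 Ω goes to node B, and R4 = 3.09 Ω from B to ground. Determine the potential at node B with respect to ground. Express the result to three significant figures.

V_B ≈ 2.63 V

Node A sees R2 in parallel with the series input of stage 2, R3 + R4 = 26.09 Ω.
Effective lower resistance at A: R2 ‖ 26.09 = 4.597 Ω.
V_A = 43.4 × 4.597/(4.38 + 4.597) = 22.22 V.
Then the unloaded second divider: V_B = V_A × R4/(R3+R4) = 22.22 × 0.1184 = 2.632 V.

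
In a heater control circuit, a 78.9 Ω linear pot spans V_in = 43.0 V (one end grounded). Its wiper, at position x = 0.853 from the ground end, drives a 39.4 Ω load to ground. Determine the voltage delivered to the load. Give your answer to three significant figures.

The pot divides into 11.60 Ω above the wiper and 67.30 Ω below.
(x·R_p) ‖ R_L = 24.85 Ω.
Then V_out = V_in · 24.85/(11.60 + 24.85) = 29.32 V.

V_out ≈ 29.3 V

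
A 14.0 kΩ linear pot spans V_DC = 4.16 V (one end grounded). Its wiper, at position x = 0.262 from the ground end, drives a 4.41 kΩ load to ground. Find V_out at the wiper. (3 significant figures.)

V_out ≈ 0.675 V

Split the track: R_lower = x·R_p = 3.668 kΩ, R_upper = (1−x)·R_p = 10.33 kΩ.
Lower segment in parallel with the load: 3.668 ‖ 4.41 = 2.002 kΩ.
V_out = 4.16 × 2.002/(10.33 + 2.002) = 0.6754 V.
(Unloaded: V_out = x·V_DC = 1.09 V.)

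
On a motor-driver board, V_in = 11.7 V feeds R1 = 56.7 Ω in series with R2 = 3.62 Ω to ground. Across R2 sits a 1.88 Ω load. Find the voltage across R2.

The load sits in parallel with R2, giving an effective lower resistance R2' = R2·R_L/(R2+R_L) = 1.237 Ω.
Voltage divider with the loaded lower leg: V_out = 11.7 × 1.237/(56.7 + 1.237) = 11.7 × 0.02136 = 0.2499 V.

V_out ≈ 0.250 V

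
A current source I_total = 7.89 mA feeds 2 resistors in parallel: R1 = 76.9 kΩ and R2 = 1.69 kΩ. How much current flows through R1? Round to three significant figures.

I ≈ 0.170 mA

With just two branches, the current splits inversely with resistance.
I(R1) = 7.89 × 1.69/(76.9 + 1.69) = 7.89 × 0.02150 = 0.1697 mA.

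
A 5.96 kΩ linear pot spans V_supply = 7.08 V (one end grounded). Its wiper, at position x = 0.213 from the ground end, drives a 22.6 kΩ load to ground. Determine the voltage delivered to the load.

V_out ≈ 1.44 V

Lower segment x·R_p = 1.269 kΩ; upper segment (1−x)·R_p = 4.691 kΩ.
R_L loads the lower segment: effective lower R = 1.202 kΩ.
Loaded-divider output: V_out = 7.08 × 0.2040 = 1.444 V.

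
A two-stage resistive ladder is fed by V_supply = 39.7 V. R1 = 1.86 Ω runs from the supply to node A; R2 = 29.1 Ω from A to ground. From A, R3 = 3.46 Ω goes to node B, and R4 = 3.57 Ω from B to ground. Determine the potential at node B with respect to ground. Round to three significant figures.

V_B ≈ 15.2 V

Looking into the second stage from A: R3 + R4 = 7.030 Ω appears in parallel with R2.
Effective lower resistance at A: R2 ‖ 7.030 = 5.662 Ω.
V_A = 39.7 × 5.662/(1.86 + 5.662) = 29.88 V.
Stage 2 is unloaded, so V_B = V_A · R4/(R3+R4) = 29.88 × 3.57/7.030 = 15.18 V.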